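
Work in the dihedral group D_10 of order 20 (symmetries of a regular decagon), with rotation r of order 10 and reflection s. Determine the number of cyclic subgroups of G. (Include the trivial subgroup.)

14

Group the elements of G by the cyclic subgroup they generate; each cyclic subgroup of order d accounts for φ(d) elements.
Cyclic subgroups by order — order 1: 1; order 2: 11; order 5: 1; order 10: 1.
Total: 14.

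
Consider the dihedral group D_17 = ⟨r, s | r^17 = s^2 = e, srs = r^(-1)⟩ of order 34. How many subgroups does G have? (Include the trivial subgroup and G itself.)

20

|G| = 34, so by Lagrange every subgroup order divides 34. Divisors: 1, 2, 17, 34.
Subgroups by order — order 1: 1; order 2: 17; order 17: 1; order 34: 1.
Total: 1 + 17 + 1 + 1 = 20.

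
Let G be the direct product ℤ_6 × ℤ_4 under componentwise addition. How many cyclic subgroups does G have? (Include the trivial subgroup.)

12

Group the elements of G by the cyclic subgroup they generate; each cyclic subgroup of order d accounts for φ(d) elements.
Cyclic subgroups by order — order 1: 1; order 2: 3; order 3: 1; order 4: 2; order 6: 3; order 12: 2.
Total: 12.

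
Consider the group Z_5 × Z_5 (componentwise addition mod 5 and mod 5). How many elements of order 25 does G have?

0

An element (a,b) has order lcm(ord(a), ord(b)); count pairs with lcm equal to 25.
Enumerating gives 0 such elements.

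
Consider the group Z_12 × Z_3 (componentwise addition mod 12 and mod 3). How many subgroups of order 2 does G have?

1

|G| = 36 and 2 | 36, so subgroups of order 2 are possible by Lagrange.
The subgroups of order 2 are: {(0,0), (6,0)}.
So G has 1 subgroup of order 2.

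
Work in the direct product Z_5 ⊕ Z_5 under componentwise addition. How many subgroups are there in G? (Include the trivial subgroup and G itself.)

8

|G| = 25, so by Lagrange every subgroup order divides 25. Divisors: 1, 5, 25.
Subgroups by order — order 1: 1; order 5: 6; order 25: 1.
Total: 1 + 6 + 1 = 8.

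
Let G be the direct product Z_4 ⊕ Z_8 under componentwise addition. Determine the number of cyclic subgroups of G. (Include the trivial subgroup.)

14

Group the elements of G by the cyclic subgroup they generate; each cyclic subgroup of order d accounts for φ(d) elements.
Cyclic subgroups by order — order 1: 1; order 2: 3; order 4: 6; order 8: 4.
Total: 14.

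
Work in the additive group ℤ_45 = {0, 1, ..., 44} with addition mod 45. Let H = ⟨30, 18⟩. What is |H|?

15

|⟨30⟩| = 3 and |⟨18⟩| = 5, so |H| is a multiple of lcm(3, 5) = 15 and divides |G| = 45.
Closing under the operation: H = {0, 3, 6, 9, 12, 15, 18, 21, 24, 27, 30, 33, 36, 39, 42}, so |H| = 15.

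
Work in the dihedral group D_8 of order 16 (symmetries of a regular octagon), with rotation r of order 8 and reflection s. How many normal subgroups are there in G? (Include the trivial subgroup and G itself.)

7

G has 19 subgroups. Checking conjugation-invariance by order — order 1: 1/1 normal; order 2: 1/9 normal; order 4: 1/5 normal; order 8: 3/3 normal; order 16: 1/1 normal.
Total normal subgroups: 7.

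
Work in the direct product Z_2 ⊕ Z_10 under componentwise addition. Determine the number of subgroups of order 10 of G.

|G| = 20 and 10 | 20, so subgroups of order 10 are possible by Lagrange.
The subgroups of order 10 are: {(0,0), (0,1), (0,2), (0,3), (0,4), (0,5), (0,6), (0,7), (0,8), (0,9)}; {(0,0), (0,2), (0,4), (0,6), (0,8), (1,0), (1,2), (1,4), (1,6), (1,8)}; {(0,0), (0,2), (0,4), (0,6), (0,8), (1,1), (1,3), (1,5), (1,7), (1,9)}.
So G has 3 subgroups of order 10.

3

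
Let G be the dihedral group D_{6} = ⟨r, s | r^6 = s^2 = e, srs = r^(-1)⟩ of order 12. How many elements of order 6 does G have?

2

The elements of order 6 are: r, r^5.
That's 2.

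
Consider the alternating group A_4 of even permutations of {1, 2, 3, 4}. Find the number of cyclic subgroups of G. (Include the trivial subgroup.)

8

Group the elements of G by the cyclic subgroup they generate; each cyclic subgroup of order d accounts for φ(d) elements.
Cyclic subgroups by order — order 1: 1; order 2: 3; order 3: 4.
Total: 8.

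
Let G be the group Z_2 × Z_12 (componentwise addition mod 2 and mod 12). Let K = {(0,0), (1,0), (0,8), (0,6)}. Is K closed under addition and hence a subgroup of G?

No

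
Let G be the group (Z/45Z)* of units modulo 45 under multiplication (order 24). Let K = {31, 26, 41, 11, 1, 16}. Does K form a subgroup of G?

|K| = 6 divides |G| = 24, consistent with Lagrange.
K contains the identity, every element's inverse is in K, and K is closed under ·: it is a subgroup.
In fact K = ⟨41⟩.

Yes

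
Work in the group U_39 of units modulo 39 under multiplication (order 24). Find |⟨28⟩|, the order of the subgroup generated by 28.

12

Compute successive powers of 28 mod 39: 28, 4, 34, 16, 19, 25, 37, 22, …; 28^12 ≡ 1 (mod 39).
So |⟨28⟩| = 12.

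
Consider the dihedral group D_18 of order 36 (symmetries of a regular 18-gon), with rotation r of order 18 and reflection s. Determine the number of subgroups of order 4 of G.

|G| = 36 and 4 | 36, so subgroups of order 4 are possible by Lagrange.
The subgroups of order 4 are: {e, r^9, rs, r^10s}; {e, r^9, r^2s, r^11s}; {e, r^9, r^3s, r^12s}; {e, r^9, r^4s, r^13s}; … (9 in all).
So G has 9 subgroups of order 4.

9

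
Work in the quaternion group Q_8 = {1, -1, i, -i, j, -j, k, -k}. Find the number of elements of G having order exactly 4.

The elements of order 4 are: i, -i, j, -j, k, -k.
That's 6.

6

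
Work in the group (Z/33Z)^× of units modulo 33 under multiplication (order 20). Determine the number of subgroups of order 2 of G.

3

|G| = 20 and 2 | 20, so subgroups of order 2 are possible by Lagrange.
The subgroups of order 2 are: {1, 10}; {1, 23}; {1, 32}.
So G has 3 subgroups of order 2.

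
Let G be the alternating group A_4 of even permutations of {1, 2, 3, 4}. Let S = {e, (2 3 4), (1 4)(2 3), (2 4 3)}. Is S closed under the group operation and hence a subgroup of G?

No

Closure fails: (2 4 3) ∘ (1 4)(2 3) = (1 3 4) ∉ S. So S is not a subgroup.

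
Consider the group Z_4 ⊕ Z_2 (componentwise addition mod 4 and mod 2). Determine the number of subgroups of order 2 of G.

|G| = 8 and 2 | 8, so subgroups of order 2 are possible by Lagrange.
The subgroups of order 2 are: {(0,0), (0,1)}; {(0,0), (2,0)}; {(0,0), (2,1)}.
So G has 3 subgroups of order 2.

3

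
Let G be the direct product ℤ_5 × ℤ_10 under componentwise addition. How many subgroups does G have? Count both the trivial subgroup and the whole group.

|G| = 50, so by Lagrange every subgroup order divides 50. Divisors: 1, 2, 5, 10, 25, 50.
Subgroups by order — order 1: 1; order 2: 1; order 5: 6; order 10: 6; order 25: 1; order 50: 1.
Total: 1 + 1 + 6 + 6 + 1 + 1 = 16.

16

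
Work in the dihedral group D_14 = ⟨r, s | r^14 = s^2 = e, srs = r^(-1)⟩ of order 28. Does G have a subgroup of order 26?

26 does not divide |G| = 28, so by Lagrange no subgroup of order 26 exists.

No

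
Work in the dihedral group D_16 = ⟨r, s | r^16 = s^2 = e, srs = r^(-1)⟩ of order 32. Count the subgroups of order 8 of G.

5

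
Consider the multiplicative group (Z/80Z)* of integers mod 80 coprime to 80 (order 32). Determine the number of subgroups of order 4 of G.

19

|G| = 32 and 4 | 32, so subgroups of order 4 are possible by Lagrange.
The subgroups of order 4 are: {1, 11, 41, 51}; {1, 9, 13, 37}; {1, 17, 33, 49}; {1, 19, 41, 59}; … (19 in all).
So G has 19 subgroups of order 4.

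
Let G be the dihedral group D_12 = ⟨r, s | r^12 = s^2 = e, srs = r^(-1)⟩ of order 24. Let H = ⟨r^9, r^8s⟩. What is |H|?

8

|⟨r^9⟩| = 4 and |⟨r^8s⟩| = 2, so |H| is a multiple of lcm(4, 2) = 4 and divides |G| = 24.
Closing under the operation: H = {e, r^3, r^6, r^9, r^2s, r^5s, r^8s, r^11s}, so |H| = 8.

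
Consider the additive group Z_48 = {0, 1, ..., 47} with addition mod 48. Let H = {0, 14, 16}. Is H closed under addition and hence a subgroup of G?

No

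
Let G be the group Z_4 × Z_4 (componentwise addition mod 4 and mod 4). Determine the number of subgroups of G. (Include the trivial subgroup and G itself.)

15

|G| = 16, so by Lagrange every subgroup order divides 16. Divisors: 1, 2, 4, 8, 16.
Subgroups by order — order 1: 1; order 2: 3; order 4: 7; order 8: 3; order 16: 1.
Total: 1 + 3 + 7 + 3 + 1 = 15.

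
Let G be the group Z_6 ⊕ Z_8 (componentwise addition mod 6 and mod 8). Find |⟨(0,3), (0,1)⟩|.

|⟨(0,3)⟩| = 8 and |⟨(0,1)⟩| = 8, so |H| is a multiple of lcm(8, 8) = 8 and divides |G| = 48.
Closing under the operation: H = {(0,0), (0,1), (0,2), (0,3), (0,4), (0,5), (0,6), (0,7)}, so |H| = 8.

8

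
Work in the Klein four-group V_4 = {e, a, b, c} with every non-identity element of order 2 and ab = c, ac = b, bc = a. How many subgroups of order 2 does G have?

|G| = 4 and 2 | 4, so subgroups of order 2 are possible by Lagrange.
The subgroups of order 2 are: {e, a}; {e, b}; {e, c}.
So G has 3 subgroups of order 2.

3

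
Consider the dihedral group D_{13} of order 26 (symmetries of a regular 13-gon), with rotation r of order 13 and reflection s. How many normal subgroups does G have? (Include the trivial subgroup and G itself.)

3

G has 16 subgroups. Checking conjugation-invariance by order — order 1: 1/1 normal; order 2: 0/13 normal; order 13: 1/1 normal; order 26: 1/1 normal.
Total normal subgroups: 3.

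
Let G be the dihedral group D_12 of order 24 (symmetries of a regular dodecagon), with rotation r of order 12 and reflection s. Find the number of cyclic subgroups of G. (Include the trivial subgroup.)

A cyclic subgroup of order d is generated by each of its φ(d) elements of order d, so the cyclic subgroups of order d number (#elements of order d)/φ(d).
Cyclic subgroups by order — order 1: 1; order 2: 13; order 3: 1; order 4: 1; order 6: 1; order 12: 1.
Total: 18.

18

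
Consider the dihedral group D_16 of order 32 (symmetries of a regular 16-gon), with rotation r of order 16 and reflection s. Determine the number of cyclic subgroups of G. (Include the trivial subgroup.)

21

A cyclic subgroup of order d is generated by each of its φ(d) elements of order d, so the cyclic subgroups of order d number (#elements of order d)/φ(d).
Cyclic subgroups by order — order 1: 1; order 2: 17; order 4: 1; order 8: 1; order 16: 1.
Total: 21.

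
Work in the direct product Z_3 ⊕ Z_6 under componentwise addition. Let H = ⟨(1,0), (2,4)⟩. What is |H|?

|⟨(1,0)⟩| = 3 and |⟨(2,4)⟩| = 3, so |H| is a multiple of lcm(3, 3) = 3 and divides |G| = 18.
Closing under the operation: H = {(0,0), (0,2), (0,4), (1,0), (1,2), (1,4), (2,0), (2,2), (2,4)}, so |H| = 9.

9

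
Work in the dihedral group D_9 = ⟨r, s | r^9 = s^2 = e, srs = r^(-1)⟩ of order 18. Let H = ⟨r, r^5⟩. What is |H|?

9

|⟨r⟩| = 9 and |⟨r^5⟩| = 9, so |H| is a multiple of lcm(9, 9) = 9 and divides |G| = 18.
Closing under the operation: H = {e, r, r^2, r^3, r^4, r^5, r^6, r^7, r^8}, so |H| = 9.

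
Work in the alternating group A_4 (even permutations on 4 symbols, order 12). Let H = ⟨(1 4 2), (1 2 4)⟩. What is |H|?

|⟨(1 4 2)⟩| = 3 and |⟨(1 2 4)⟩| = 3, so |H| is a multiple of lcm(3, 3) = 3 and divides |G| = 12.
Closing under the operation: H = {e, (1 2 4), (1 4 2)}, so |H| = 3.

3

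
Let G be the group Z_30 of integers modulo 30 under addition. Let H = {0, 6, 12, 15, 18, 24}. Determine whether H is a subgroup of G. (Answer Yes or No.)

No

Closure fails: 18 + 15 = 3 ∉ H. So H is not a subgroup.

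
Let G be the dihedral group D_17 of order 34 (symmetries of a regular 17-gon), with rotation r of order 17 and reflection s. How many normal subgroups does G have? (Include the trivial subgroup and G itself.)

G has 20 subgroups. Checking conjugation-invariance by order — order 1: 1/1 normal; order 2: 0/17 normal; order 17: 1/1 normal; order 34: 1/1 normal.
Total normal subgroups: 3.

3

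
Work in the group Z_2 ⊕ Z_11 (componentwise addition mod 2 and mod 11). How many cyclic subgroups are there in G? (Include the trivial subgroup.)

Each element a generates a cyclic subgroup ⟨a⟩; distinct elements may generate the same one (a cyclic group of order d has φ(d) generators).
Cyclic subgroups by order — order 1: 1; order 2: 1; order 11: 1; order 22: 1.
Total: 4.

4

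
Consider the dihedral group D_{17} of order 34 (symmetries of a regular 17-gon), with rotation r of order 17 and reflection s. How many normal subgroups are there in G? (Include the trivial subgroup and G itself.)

G has 20 subgroups. Checking conjugation-invariance by order — order 1: 1/1 normal; order 2: 0/17 normal; order 17: 1/1 normal; order 34: 1/1 normal.
Total normal subgroups: 3.

3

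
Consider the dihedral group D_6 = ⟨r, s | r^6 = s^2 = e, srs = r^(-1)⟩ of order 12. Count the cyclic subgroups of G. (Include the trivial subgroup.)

10

A cyclic subgroup of order d is generated by each of its φ(d) elements of order d, so the cyclic subgroups of order d number (#elements of order d)/φ(d).
Cyclic subgroups by order — order 1: 1; order 2: 7; order 3: 1; order 6: 1.
Total: 10.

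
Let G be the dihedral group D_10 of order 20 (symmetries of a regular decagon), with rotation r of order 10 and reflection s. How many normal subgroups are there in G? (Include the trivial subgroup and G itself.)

G has 22 subgroups. Checking conjugation-invariance by order — order 1: 1/1 normal; order 2: 1/11 normal; order 4: 0/5 normal; order 5: 1/1 normal; order 10: 3/3 normal; order 20: 1/1 normal.
Total normal subgroups: 7.

7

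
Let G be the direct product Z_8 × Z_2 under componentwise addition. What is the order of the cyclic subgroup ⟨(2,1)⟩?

4

The order of (2,1) in Z_8 × Z_2 is lcm(ord(2) in Z_8, ord(1) in Z_2).
ord(2) = 4 and ord(1) = 2, so |⟨(2,1)⟩| = lcm(4, 2) = 4.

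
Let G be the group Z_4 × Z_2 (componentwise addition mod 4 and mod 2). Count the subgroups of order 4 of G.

|G| = 8 and 4 | 8, so subgroups of order 4 are possible by Lagrange.
The subgroups of order 4 are: {(0,0), (0,1), (2,0), (2,1)}; {(0,0), (1,0), (2,0), (3,0)}; {(0,0), (1,1), (2,0), (3,1)}.
So G has 3 subgroups of order 4.

3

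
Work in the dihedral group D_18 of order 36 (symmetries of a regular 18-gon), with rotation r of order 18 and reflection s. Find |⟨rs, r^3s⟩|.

18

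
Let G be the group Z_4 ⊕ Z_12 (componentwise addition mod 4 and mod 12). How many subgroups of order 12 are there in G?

7

|G| = 48 and 12 | 48, so subgroups of order 12 are possible by Lagrange.
The subgroups of order 12 are: {(0,0), (0,1), (0,2), (0,3), (0,4), (0,5), (0,6), (0,7), (0,8), (0,9), (0,10), (0,11)}; {(0,0), (0,2), (0,4), (0,6), (0,8), (0,10), (2,0), (2,2), (2,4), (2,6), (2,8), (2,10)}; {(0,0), (0,2), (0,4), (0,6), (0,8), (0,10), (2,1), (2,3), (2,5), (2,7), (2,9), (2,11)}; {(0,0), (0,4), (0,8), (1,0), (1,4), (1,8), (2,0), (2,4), (2,8), (3,0), (3,4), (3,8)}; … (7 in all).
So G has 7 subgroups of order 12.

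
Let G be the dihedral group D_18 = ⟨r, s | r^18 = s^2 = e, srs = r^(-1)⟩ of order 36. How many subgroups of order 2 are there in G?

19

|G| = 36 and 2 | 36, so subgroups of order 2 are possible by Lagrange.
The subgroups of order 2 are: {e, r^10s}; {e, r^11s}; {e, r^12s}; {e, r^13s}; … (19 in all).
So G has 19 subgroups of order 2.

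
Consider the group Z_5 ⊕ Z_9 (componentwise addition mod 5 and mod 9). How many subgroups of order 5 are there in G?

1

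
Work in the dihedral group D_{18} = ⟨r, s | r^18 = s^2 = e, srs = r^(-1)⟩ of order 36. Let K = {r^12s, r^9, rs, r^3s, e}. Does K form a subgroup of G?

|K| = 5 does not divide |G| = 36, so by Lagrange K is not a subgroup.

No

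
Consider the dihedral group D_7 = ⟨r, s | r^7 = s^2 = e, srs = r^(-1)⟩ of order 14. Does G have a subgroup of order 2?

2 | 14. A subgroup of order 2 is {e, r^2s}.

Yes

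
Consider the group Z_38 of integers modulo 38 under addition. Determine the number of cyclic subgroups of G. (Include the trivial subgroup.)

4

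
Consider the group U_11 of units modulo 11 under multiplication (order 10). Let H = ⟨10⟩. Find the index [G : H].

5

|⟨10⟩| = 2 and |G| = 10.
By Lagrange, [G : H] = |G|/|H| = 10/2 = 5.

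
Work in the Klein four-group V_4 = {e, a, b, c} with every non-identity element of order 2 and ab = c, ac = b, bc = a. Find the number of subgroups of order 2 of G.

3

|G| = 4 and 2 | 4, so subgroups of order 2 are possible by Lagrange.
The subgroups of order 2 are: {e, a}; {e, b}; {e, c}.
So G has 3 subgroups of order 2.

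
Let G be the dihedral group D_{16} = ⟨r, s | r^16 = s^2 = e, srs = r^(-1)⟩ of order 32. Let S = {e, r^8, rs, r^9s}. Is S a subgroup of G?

Yes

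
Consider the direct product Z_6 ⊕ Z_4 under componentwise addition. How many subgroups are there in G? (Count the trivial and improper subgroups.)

|G| = 24, so by Lagrange every subgroup order divides 24. Divisors: 1, 2, 3, 4, 6, 8, 12, 24.
Subgroups by order — order 1: 1; order 2: 3; order 3: 1; order 4: 3; order 6: 3; order 8: 1; order 12: 3; order 24: 1.
Total: 1 + 3 + 1 + 3 + 3 + 1 + 3 + 1 = 16.

16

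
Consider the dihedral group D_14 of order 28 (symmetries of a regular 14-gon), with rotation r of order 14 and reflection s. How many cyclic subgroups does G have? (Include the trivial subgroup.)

A cyclic subgroup of order d is generated by each of its φ(d) elements of order d, so the cyclic subgroups of order d number (#elements of order d)/φ(d).
Cyclic subgroups by order — order 1: 1; order 2: 15; order 7: 1; order 14: 1.
Total: 18.

18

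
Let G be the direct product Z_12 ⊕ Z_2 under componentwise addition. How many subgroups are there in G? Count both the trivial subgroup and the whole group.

|G| = 24, so by Lagrange every subgroup order divides 24. Divisors: 1, 2, 3, 4, 6, 8, 12, 24.
Subgroups by order — order 1: 1; order 2: 3; order 3: 1; order 4: 3; order 6: 3; order 8: 1; order 12: 3; order 24: 1.
Total: 1 + 3 + 1 + 3 + 3 + 1 + 3 + 1 = 16.

16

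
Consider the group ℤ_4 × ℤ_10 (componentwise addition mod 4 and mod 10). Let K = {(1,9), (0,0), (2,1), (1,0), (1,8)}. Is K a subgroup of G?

No

(2,1) ∈ K but its inverse (2,9) ∉ K, so K is not a subgroup.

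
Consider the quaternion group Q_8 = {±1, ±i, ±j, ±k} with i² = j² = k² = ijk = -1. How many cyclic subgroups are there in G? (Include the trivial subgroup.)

5

A cyclic subgroup of order d is generated by each of its φ(d) elements of order d, so the cyclic subgroups of order d number (#elements of order d)/φ(d).
Cyclic subgroups by order — order 1: 1; order 2: 1; order 4: 3.
Total: 5.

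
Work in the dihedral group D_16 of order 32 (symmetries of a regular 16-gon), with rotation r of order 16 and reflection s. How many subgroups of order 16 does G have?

3

|G| = 32 and 16 | 32, so subgroups of order 16 are possible by Lagrange.
The subgroups of order 16 are: {e, r, r^2, r^3, r^4, r^5, r^6, r^7, r^8, r^9, r^10, r^11, r^12, r^13, r^14, r^15}; {e, r^2, r^4, r^6, r^8, r^10, r^12, r^14, s, r^2s, r^4s, r^6s, r^8s, r^10s, r^12s, r^14s}; {e, r^2, r^4, r^6, r^8, r^10, r^12, r^14, rs, r^3s, r^5s, r^7s, r^9s, r^11s, r^13s, r^15s}.
So G has 3 subgroups of order 16.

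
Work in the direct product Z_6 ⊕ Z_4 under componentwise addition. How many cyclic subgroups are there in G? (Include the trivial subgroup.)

A cyclic subgroup of order d is generated by each of its φ(d) elements of order d, so the cyclic subgroups of order d number (#elements of order d)/φ(d).
Cyclic subgroups by order — order 1: 1; order 2: 3; order 3: 1; order 4: 2; order 6: 3; order 12: 2.
Total: 12.

12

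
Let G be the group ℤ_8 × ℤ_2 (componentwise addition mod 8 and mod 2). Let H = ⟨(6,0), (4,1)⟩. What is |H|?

|⟨(6,0)⟩| = 4 and |⟨(4,1)⟩| = 2, so |H| is a multiple of lcm(4, 2) = 4 and divides |G| = 16.
Closing under the operation: H = {(0,0), (0,1), (2,0), (2,1), (4,0), (4,1), (6,0), (6,1)}, so |H| = 8.

8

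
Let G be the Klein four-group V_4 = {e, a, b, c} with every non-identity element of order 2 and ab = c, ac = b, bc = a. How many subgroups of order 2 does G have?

|G| = 4 and 2 | 4, so subgroups of order 2 are possible by Lagrange.
The subgroups of order 2 are: {e, a}; {e, b}; {e, c}.
So G has 3 subgroups of order 2.

3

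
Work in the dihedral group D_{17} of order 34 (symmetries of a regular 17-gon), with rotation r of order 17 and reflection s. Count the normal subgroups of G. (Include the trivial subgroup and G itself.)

G has 20 subgroups. Checking conjugation-invariance by order — order 1: 1/1 normal; order 2: 0/17 normal; order 17: 1/1 normal; order 34: 1/1 normal.
Total normal subgroups: 3.

3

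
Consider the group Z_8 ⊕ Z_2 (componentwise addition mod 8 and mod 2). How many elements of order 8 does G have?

8

An element (a,b) has order lcm(ord(a), ord(b)); count pairs with lcm equal to 8.
Enumerating gives 8 such elements.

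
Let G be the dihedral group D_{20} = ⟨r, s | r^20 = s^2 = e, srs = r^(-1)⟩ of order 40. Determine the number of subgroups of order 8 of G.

5

|G| = 40 and 8 | 40, so subgroups of order 8 are possible by Lagrange.
The subgroups of order 8 are: {e, r^5, r^10, r^15, s, r^5s, r^10s, r^15s}; {e, r^5, r^10, r^15, rs, r^6s, r^11s, r^16s}; {e, r^5, r^10, r^15, r^2s, r^7s, r^12s, r^17s}; {e, r^5, r^10, r^15, r^3s, r^8s, r^13s, r^18s}; … (5 in all).
So G has 5 subgroups of order 8.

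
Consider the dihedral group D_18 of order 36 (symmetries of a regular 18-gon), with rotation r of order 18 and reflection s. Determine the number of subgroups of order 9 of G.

|G| = 36 and 9 | 36, so subgroups of order 9 are possible by Lagrange.
The subgroups of order 9 are: {e, r^2, r^4, r^6, r^8, r^10, r^12, r^14, r^16}.
So G has 1 subgroup of order 9.

1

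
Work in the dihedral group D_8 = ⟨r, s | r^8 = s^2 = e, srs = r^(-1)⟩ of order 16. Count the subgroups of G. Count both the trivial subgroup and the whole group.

19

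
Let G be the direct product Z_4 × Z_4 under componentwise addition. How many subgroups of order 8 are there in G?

3

|G| = 16 and 8 | 16, so subgroups of order 8 are possible by Lagrange.
The subgroups of order 8 are: {(0,0), (0,1), (0,2), (0,3), (2,0), (2,1), (2,2), (2,3)}; {(0,0), (0,2), (1,0), (1,2), (2,0), (2,2), (3,0), (3,2)}; {(0,0), (0,2), (1,1), (1,3), (2,0), (2,2), (3,1), (3,3)}.
So G has 3 subgroups of order 8.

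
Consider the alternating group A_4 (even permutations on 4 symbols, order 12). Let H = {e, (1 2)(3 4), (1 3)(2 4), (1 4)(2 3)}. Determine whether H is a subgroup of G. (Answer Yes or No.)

|H| = 4 divides |G| = 12, consistent with Lagrange.
H contains the identity, every element's inverse is in H, and H is closed under ∘: it is a subgroup.

Yes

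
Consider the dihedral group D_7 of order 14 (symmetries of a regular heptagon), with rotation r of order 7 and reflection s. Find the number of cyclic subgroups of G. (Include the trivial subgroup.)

9

Each element a generates a cyclic subgroup ⟨a⟩; distinct elements may generate the same one (a cyclic group of order d has φ(d) generators).
Cyclic subgroups by order — order 1: 1; order 2: 7; order 7: 1.
Total: 9.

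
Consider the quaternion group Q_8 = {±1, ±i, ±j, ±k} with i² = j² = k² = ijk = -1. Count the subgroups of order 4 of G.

|G| = 8 and 4 | 8, so subgroups of order 4 are possible by Lagrange.
The subgroups of order 4 are: {1, -1, i, -i}; {1, -1, j, -j}; {1, -1, k, -k}.
So G has 3 subgroups of order 4.

3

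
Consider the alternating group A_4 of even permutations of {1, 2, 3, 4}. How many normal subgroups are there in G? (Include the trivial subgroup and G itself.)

3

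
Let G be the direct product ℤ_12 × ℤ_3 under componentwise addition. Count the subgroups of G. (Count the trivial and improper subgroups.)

|G| = 36, so by Lagrange every subgroup order divides 36. Divisors: 1, 2, 3, 4, 6, 9, 12, 18, 36.
Subgroups by order — order 1: 1; order 2: 1; order 3: 4; order 4: 1; order 6: 4; order 9: 1; order 12: 4; order 18: 1; order 36: 1.
Total: 1 + 1 + 4 + 1 + 4 + 1 + 4 + 1 + 1 = 18.

18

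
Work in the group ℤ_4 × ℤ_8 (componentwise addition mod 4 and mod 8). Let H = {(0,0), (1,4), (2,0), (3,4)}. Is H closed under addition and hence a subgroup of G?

Yes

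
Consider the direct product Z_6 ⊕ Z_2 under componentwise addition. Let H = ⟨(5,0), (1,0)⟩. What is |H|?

|⟨(5,0)⟩| = 6 and |⟨(1,0)⟩| = 6, so |H| is a multiple of lcm(6, 6) = 6 and divides |G| = 12.
Closing under the operation: H = {(0,0), (1,0), (2,0), (3,0), (4,0), (5,0)}, so |H| = 6.

6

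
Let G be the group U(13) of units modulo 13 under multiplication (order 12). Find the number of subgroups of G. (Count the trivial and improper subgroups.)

6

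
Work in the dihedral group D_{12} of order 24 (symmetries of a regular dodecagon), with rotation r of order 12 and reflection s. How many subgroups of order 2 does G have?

13

|G| = 24 and 2 | 24, so subgroups of order 2 are possible by Lagrange.
The subgroups of order 2 are: {e, r^10s}; {e, r^11s}; {e, r^2s}; {e, r^3s}; … (13 in all).
So G has 13 subgroups of order 2.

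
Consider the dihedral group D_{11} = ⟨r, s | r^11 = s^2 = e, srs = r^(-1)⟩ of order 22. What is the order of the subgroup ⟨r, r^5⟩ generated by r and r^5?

|⟨r⟩| = 11 and |⟨r^5⟩| = 11, so |H| is a multiple of lcm(11, 11) = 11 and divides |G| = 22.
Closing under the operation: H = {e, r, r^2, r^3, r^4, r^5, r^6, r^7, r^8, r^9, r^10}, so |H| = 11.

11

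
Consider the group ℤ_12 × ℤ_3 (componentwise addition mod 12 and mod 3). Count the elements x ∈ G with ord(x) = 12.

16

An element (a,b) has order lcm(ord(a), ord(b)); count pairs with lcm equal to 12.
Enumerating gives 16 such elements.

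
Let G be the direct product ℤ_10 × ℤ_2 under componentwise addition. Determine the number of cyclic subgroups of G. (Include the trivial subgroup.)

8

Each element a generates a cyclic subgroup ⟨a⟩; distinct elements may generate the same one (a cyclic group of order d has φ(d) generators).
Cyclic subgroups by order — order 1: 1; order 2: 3; order 5: 1; order 10: 3.
Total: 8.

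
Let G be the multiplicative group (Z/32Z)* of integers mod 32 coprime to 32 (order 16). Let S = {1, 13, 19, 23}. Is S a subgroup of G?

19 ∈ S but its inverse 27 ∉ S, so S is not a subgroup.

No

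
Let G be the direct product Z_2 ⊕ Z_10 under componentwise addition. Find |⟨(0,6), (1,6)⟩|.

|⟨(0,6)⟩| = 5 and |⟨(1,6)⟩| = 10, so |H| is a multiple of lcm(5, 10) = 10 and divides |G| = 20.
Closing under the operation: H = {(0,0), (0,2), (0,4), (0,6), (0,8), (1,0), (1,2), (1,4), (1,6), (1,8)}, so |H| = 10.

10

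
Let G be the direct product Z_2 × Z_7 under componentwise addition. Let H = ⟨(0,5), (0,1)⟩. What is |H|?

7

|⟨(0,5)⟩| = 7 and |⟨(0,1)⟩| = 7, so |H| is a multiple of lcm(7, 7) = 7 and divides |G| = 14.
Closing under the operation: H = {(0,0), (0,1), (0,2), (0,3), (0,4), (0,5), (0,6)}, so |H| = 7.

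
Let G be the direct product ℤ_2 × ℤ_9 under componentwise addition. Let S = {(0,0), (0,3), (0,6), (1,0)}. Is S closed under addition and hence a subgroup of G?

No

|S| = 4 does not divide |G| = 18, so by Lagrange S is not a subgroup.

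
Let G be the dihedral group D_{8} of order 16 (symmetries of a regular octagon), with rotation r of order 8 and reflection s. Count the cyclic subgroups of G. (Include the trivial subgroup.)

A cyclic subgroup of order d is generated by each of its φ(d) elements of order d, so the cyclic subgroups of order d number (#elements of order d)/φ(d).
Cyclic subgroups by order — order 1: 1; order 2: 9; order 4: 1; order 8: 1.
Total: 12.

12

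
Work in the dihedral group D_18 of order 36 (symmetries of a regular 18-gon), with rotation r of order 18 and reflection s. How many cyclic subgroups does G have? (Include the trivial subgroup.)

Each element a generates a cyclic subgroup ⟨a⟩; distinct elements may generate the same one (a cyclic group of order d has φ(d) generators).
Cyclic subgroups by order — order 1: 1; order 2: 19; order 3: 1; order 6: 1; order 9: 1; order 18: 1.
Total: 24.

24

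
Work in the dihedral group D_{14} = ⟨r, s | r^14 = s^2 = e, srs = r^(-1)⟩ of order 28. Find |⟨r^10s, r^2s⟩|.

14

|⟨r^10s⟩| = 2 and |⟨r^2s⟩| = 2, so |H| is a multiple of lcm(2, 2) = 2 and divides |G| = 28.
Closing under the operation: H = {e, r^2, r^4, r^6, r^8, r^10, r^12, s, r^2s, r^4s, r^6s, r^8s, r^10s, r^12s}, so |H| = 14.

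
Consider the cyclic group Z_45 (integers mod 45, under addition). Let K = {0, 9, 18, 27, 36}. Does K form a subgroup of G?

Yes

|K| = 5 divides |G| = 45, consistent with Lagrange.
K contains the identity, every element's inverse is in K, and K is closed under +: it is a subgroup.
In fact K = ⟨18⟩.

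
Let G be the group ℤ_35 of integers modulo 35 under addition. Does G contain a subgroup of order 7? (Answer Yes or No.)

7 | 35. A subgroup of order 7 is {0, 5, 10, 15, 20, 25, 30}.

Yes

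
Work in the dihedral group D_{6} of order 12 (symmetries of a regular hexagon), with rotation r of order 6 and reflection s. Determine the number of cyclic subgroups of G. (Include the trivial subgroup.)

Group the elements of G by the cyclic subgroup they generate; each cyclic subgroup of order d accounts for φ(d) elements.
Cyclic subgroups by order — order 1: 1; order 2: 7; order 3: 1; order 6: 1.
Total: 10.

10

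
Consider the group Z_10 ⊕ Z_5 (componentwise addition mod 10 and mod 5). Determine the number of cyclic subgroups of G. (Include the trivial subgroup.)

14

A cyclic subgroup of order d is generated by each of its φ(d) elements of order d, so the cyclic subgroups of order d number (#elements of order d)/φ(d).
Cyclic subgroups by order — order 1: 1; order 2: 1; order 5: 6; order 10: 6.
Total: 14.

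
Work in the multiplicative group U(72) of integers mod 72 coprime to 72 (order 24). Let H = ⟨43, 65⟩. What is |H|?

|⟨43⟩| = 6 and |⟨65⟩| = 6, so |H| is a multiple of lcm(6, 6) = 6 and divides |G| = 24.
Closing under the operation: H = {1, 11, 17, 19, 25, 35, 41, 43, 49, 59, 65, 67}, so |H| = 12.

12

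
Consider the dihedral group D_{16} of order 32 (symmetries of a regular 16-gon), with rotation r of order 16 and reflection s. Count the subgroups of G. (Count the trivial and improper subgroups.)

|G| = 32, so by Lagrange every subgroup order divides 32. Divisors: 1, 2, 4, 8, 16, 32.
Subgroups by order — order 1: 1; order 2: 17; order 4: 9; order 8: 5; order 16: 3; order 32: 1.
Total: 1 + 17 + 9 + 5 + 3 + 1 = 36.

36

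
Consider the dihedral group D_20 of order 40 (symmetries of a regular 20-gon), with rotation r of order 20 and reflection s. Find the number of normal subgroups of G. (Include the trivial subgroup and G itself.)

G has 48 subgroups. Checking conjugation-invariance by order — order 1: 1/1 normal; order 2: 1/21 normal; order 4: 1/11 normal; order 5: 1/1 normal; order 8: 0/5 normal; order 10: 1/5 normal; order 20: 3/3 normal; order 40: 1/1 normal.
Total normal subgroups: 9.

9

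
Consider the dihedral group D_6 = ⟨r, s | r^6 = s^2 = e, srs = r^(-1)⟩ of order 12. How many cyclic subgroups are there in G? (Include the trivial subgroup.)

Group the elements of G by the cyclic subgroup they generate; each cyclic subgroup of order d accounts for φ(d) elements.
Cyclic subgroups by order — order 1: 1; order 2: 7; order 3: 1; order 6: 1.
Total: 10.

10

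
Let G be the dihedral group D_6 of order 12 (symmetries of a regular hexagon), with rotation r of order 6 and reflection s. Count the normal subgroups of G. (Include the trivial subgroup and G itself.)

G has 16 subgroups. Checking conjugation-invariance by order — order 1: 1/1 normal; order 2: 1/7 normal; order 3: 1/1 normal; order 4: 0/3 normal; order 6: 3/3 normal; order 12: 1/1 normal.
Total normal subgroups: 7.

7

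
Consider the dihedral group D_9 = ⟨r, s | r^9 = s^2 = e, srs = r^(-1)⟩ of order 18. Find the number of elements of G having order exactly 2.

9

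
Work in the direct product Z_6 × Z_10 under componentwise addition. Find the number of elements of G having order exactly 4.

0

An element (a,b) has order lcm(ord(a), ord(b)); count pairs with lcm equal to 4.
Enumerating gives 0 such elements.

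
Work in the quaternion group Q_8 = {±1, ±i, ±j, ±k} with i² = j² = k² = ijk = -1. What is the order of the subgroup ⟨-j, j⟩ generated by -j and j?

4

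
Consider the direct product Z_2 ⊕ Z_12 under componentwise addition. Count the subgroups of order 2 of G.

|G| = 24 and 2 | 24, so subgroups of order 2 are possible by Lagrange.
The subgroups of order 2 are: {(0,0), (0,6)}; {(0,0), (1,0)}; {(0,0), (1,6)}.
So G has 3 subgroups of order 2.

3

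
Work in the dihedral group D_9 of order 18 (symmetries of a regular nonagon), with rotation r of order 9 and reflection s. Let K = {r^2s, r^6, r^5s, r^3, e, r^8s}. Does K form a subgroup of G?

|K| = 6 divides |G| = 18, consistent with Lagrange.
K contains the identity, every element's inverse is in K, and K is closed under ·: it is a subgroup.

Yes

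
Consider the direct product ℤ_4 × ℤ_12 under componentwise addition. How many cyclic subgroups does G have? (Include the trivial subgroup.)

Group the elements of G by the cyclic subgroup they generate; each cyclic subgroup of order d accounts for φ(d) elements.
Cyclic subgroups by order — order 1: 1; order 2: 3; order 3: 1; order 4: 6; order 6: 3; order 12: 6.
Total: 20.

20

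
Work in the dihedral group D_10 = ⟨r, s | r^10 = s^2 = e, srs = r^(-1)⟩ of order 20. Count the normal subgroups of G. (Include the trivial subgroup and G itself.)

7

G has 22 subgroups. Checking conjugation-invariance by order — order 1: 1/1 normal; order 2: 1/11 normal; order 4: 0/5 normal; order 5: 1/1 normal; order 10: 3/3 normal; order 20: 1/1 normal.
Total normal subgroups: 7.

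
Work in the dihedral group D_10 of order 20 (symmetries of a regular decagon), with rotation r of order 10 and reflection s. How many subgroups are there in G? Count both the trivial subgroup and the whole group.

|G| = 20, so by Lagrange every subgroup order divides 20. Divisors: 1, 2, 4, 5, 10, 20.
Subgroups by order — order 1: 1; order 2: 11; order 4: 5; order 5: 1; order 10: 3; order 20: 1.
Total: 1 + 11 + 5 + 1 + 3 + 1 = 22.

22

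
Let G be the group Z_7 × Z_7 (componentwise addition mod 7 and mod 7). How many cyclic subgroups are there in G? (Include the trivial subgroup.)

9

Each element a generates a cyclic subgroup ⟨a⟩; distinct elements may generate the same one (a cyclic group of order d has φ(d) generators).
Cyclic subgroups by order — order 1: 1; order 7: 8.
Total: 9.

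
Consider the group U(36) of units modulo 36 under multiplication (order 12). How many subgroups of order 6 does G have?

3

|G| = 12 and 6 | 12, so subgroups of order 6 are possible by Lagrange.
The subgroups of order 6 are: {1, 11, 13, 23, 25, 35}; {1, 5, 13, 17, 25, 29}; {1, 7, 13, 19, 25, 31}.
So G has 3 subgroups of order 6.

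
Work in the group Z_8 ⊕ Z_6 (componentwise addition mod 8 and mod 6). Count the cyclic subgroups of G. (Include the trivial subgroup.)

16

Each element a generates a cyclic subgroup ⟨a⟩; distinct elements may generate the same one (a cyclic group of order d has φ(d) generators).
Cyclic subgroups by order — order 1: 1; order 2: 3; order 3: 1; order 4: 2; order 6: 3; order 8: 2; order 12: 2; order 24: 2.
Total: 16.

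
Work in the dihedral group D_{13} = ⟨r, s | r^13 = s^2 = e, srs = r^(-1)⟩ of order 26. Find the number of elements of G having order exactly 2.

13

Enumerating element orders in G gives 13 elements of order 2.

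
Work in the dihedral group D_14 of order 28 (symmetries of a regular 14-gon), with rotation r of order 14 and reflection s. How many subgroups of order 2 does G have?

15

|G| = 28 and 2 | 28, so subgroups of order 2 are possible by Lagrange.
The subgroups of order 2 are: {e, r^10s}; {e, r^11s}; {e, r^12s}; {e, r^13s}; … (15 in all).
So G has 15 subgroups of order 2.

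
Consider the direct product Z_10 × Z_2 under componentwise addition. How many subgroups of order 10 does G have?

|G| = 20 and 10 | 20, so subgroups of order 10 are possible by Lagrange.
The subgroups of order 10 are: {(0,0), (0,1), (2,0), (2,1), (4,0), (4,1), (6,0), (6,1), (8,0), (8,1)}; {(0,0), (1,0), (2,0), (3,0), (4,0), (5,0), (6,0), (7,0), (8,0), (9,0)}; {(0,0), (1,1), (2,0), (3,1), (4,0), (5,1), (6,0), (7,1), (8,0), (9,1)}.
So G has 3 subgroups of order 10.

3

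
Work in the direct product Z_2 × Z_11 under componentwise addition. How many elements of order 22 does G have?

10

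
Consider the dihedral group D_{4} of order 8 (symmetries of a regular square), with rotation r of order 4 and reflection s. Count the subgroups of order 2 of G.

5

|G| = 8 and 2 | 8, so subgroups of order 2 are possible by Lagrange.
The subgroups of order 2 are: {e, r^2}; {e, r^2s}; {e, r^3s}; {e, rs}; … (5 in all).
So G has 5 subgroups of order 2.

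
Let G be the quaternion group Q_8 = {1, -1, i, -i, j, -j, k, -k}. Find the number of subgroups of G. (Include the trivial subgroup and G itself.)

|G| = 8, so by Lagrange every subgroup order divides 8. Divisors: 1, 2, 4, 8.
Subgroups by order — order 1: 1; order 2: 1; order 4: 3; order 8: 1.
Total: 1 + 1 + 3 + 1 = 6.

6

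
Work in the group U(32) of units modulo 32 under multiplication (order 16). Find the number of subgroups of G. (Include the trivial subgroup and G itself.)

|G| = 16, so by Lagrange every subgroup order divides 16. Divisors: 1, 2, 4, 8, 16.
Subgroups by order — order 1: 1; order 2: 3; order 4: 3; order 8: 3; order 16: 1.
Total: 1 + 3 + 3 + 3 + 1 = 11.

11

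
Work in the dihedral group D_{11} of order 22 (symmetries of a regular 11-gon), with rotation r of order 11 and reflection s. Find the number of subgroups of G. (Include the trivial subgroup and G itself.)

14

|G| = 22, so by Lagrange every subgroup order divides 22. Divisors: 1, 2, 11, 22.
Subgroups by order — order 1: 1; order 2: 11; order 11: 1; order 22: 1.
Total: 1 + 11 + 1 + 1 = 14.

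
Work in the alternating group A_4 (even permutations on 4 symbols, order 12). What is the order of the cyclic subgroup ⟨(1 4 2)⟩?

Computing powers of (1 4 2): the smallest k with ((1 4 2))^k = e is k = 3.

3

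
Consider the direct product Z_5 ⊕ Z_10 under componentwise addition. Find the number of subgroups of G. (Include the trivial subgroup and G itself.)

16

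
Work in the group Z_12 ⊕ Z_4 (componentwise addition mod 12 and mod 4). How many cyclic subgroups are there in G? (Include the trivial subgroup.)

A cyclic subgroup of order d is generated by each of its φ(d) elements of order d, so the cyclic subgroups of order d number (#elements of order d)/φ(d).
Cyclic subgroups by order — order 1: 1; order 2: 3; order 3: 1; order 4: 6; order 6: 3; order 12: 6.
Total: 20.

20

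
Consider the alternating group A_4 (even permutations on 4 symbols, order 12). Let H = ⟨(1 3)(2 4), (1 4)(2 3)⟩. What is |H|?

|⟨(1 3)(2 4)⟩| = 2 and |⟨(1 4)(2 3)⟩| = 2, so |H| is a multiple of lcm(2, 2) = 2 and divides |G| = 12.
Closing under the operation: H = {e, (1 2)(3 4), (1 3)(2 4), (1 4)(2 3)}, so |H| = 4.

4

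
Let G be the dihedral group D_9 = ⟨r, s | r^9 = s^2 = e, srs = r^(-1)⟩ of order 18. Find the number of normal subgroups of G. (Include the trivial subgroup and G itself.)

4

G has 16 subgroups. Checking conjugation-invariance by order — order 1: 1/1 normal; order 2: 0/9 normal; order 3: 1/1 normal; order 6: 0/3 normal; order 9: 1/1 normal; order 18: 1/1 normal.
Total normal subgroups: 4.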